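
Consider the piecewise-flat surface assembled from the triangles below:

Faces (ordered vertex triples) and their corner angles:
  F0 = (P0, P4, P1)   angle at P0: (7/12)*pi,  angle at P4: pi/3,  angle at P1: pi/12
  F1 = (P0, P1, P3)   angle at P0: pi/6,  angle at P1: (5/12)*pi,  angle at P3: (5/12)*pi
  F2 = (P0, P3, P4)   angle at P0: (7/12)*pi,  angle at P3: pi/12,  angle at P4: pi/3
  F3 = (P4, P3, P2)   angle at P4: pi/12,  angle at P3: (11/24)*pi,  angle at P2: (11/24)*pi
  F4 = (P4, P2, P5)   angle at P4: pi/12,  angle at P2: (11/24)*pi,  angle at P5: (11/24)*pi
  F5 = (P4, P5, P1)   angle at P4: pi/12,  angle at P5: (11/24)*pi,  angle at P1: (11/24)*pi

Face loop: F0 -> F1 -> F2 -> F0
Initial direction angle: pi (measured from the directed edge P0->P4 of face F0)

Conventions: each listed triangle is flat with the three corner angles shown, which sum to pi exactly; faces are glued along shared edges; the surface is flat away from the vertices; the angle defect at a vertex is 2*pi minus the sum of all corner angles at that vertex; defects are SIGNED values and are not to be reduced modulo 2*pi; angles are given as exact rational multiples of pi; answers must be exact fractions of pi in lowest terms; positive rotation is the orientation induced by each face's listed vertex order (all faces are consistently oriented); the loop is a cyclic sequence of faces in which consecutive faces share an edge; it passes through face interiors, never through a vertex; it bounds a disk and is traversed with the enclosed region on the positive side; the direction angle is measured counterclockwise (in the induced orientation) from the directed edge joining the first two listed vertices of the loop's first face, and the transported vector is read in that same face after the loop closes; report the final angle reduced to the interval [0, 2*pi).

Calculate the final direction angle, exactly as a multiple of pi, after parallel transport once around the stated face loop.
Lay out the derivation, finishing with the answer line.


enclosed vertex P0: corner angles sum to (4/3)*pi, defect = 2*pi - (4/3)*pi = (2/3)*pi
by Gauss-Bonnet the loop rotates the vector by the enclosed defect sum (positive orientation, mod 2*pi)
final angle = pi + (2/3)*pi = (5/3)*pi (mod 2*pi)

Answer: final direction angle = (5/3)*pi


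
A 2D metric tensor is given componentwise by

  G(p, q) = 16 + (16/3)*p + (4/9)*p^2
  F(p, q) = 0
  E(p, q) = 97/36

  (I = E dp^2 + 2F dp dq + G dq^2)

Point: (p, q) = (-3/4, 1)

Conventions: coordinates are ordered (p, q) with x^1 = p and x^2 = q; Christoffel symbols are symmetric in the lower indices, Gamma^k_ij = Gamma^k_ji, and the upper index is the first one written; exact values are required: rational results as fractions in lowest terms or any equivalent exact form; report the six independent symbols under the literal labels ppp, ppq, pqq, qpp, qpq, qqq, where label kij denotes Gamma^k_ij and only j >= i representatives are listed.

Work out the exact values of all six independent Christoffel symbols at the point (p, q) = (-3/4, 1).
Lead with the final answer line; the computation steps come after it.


Answer: Gamma_ppp = 0, Gamma_ppq = 0, Gamma_pqq = -84/97, Gamma_qpp = 0, Gamma_qpq = 4/21, Gamma_qqq = 0

E = 97/36, F = 0, G = 49/4 at the point
E_p = 0, E_q = 0, F_p = 0, F_q = 0, G_p = 14/3, G_q = 0
EG - F^2 = 4753/144;  g^inv = (144/4753) * [[49/4, 0], [0, 97/36]]
first-kind symbols [ij,l] = (1/2)(d_i g_jl + d_j g_il - d_l g_ij): [pp,p] = E_p/2 = 0, [pp,q] = F_p - E_q/2 = 0, [pq,p] = E_q/2 = 0, [pq,q] = G_p/2 = 7/3, [qq,p] = F_q - G_p/2 = -7/3, [qq,q] = G_q/2 = 0
Gamma^p_ij = (G*[ij,p] - F*[ij,q])/(EG - F^2), Gamma^q_ij = (E*[ij,q] - F*[ij,p])/(EG - F^2)


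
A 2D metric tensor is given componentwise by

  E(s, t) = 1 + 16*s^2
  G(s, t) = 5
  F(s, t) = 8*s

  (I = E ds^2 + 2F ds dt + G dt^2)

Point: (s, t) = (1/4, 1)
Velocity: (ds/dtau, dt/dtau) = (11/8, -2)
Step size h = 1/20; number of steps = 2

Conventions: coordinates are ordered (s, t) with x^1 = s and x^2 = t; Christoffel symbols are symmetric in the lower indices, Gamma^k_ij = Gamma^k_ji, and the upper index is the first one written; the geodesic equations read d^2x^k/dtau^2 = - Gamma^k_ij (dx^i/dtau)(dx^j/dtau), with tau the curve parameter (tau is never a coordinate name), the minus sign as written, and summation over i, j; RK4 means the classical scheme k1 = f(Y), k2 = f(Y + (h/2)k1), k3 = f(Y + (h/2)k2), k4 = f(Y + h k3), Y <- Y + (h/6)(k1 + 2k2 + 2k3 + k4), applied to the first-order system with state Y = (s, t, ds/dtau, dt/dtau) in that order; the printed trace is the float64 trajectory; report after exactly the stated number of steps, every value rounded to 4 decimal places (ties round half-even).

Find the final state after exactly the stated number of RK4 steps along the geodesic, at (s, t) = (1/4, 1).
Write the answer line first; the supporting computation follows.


Answer: s = 0.3810, t = 0.7889, ds/dtau = 1.2446, dt/dtau = -2.2087

f(Y) = (ds/dtau, dt/dtau, -Gamma^s_ij Y'^i Y'^j, -Gamma^t_ij Y'^i Y'^j) with the Gammas evaluated at the stage position; h = 0.050000; intermediate values shown to 6 dp
step 0: s = 0.2500, t = 1.0000, ds/dtau = 1.3750, dt/dtau = -2.0000
step 1:
  k1: at (s, t) = (0.250000, 1.000000), (ds/dtau, dt/dtau) = (1.375000, -2.000000); Gamma_sss = 0.666667, Gamma_sst = 0.000000, Gamma_stt = 0.000000, Gamma_tss = 1.333333, Gamma_tst = 0.000000, Gamma_ttt = 0.000000; k1 = (1.375000, -2.000000, -1.260417, -2.520833)
  k2: at (s, t) = (0.284375, 0.950000), (ds/dtau, dt/dtau) = (1.343490, -2.063021); Gamma_sss = 0.722921, Gamma_sst = 0.000000, Gamma_stt = 0.000000, Gamma_tss = 1.271071, Gamma_tst = 0.000000, Gamma_ttt = 0.000000; k2 = (1.343490, -2.063021, -1.304847, -2.294237)
  k3: at (s, t) = (0.283587, 0.948424), (ds/dtau, dt/dtau) = (1.342379, -2.057356); Gamma_sss = 0.721740, Gamma_sst = 0.000000, Gamma_stt = 0.000000, Gamma_tss = 1.272518, Gamma_tst = 0.000000, Gamma_ttt = 0.000000; k3 = (1.342379, -2.057356, -1.300561, -2.293053)
  k4: at (s, t) = (0.317119, 0.897132), (ds/dtau, dt/dtau) = (1.309972, -2.114653); Gamma_sss = 0.767723, Gamma_sst = 0.000000, Gamma_stt = 0.000000, Gamma_tss = 1.210465, Gamma_tst = 0.000000, Gamma_ttt = 0.000000; k4 = (1.309972, -2.114653, -1.317433, -2.077190)
  Y <- Y + (h/6)(k1 + 2k2 + 2k3 + k4): s = 0.3171, t = 0.8970, ds/dtau = 1.3101, dt/dtau = -2.1148
step 2:
  k1: at (s, t) = (0.317139, 0.897038), (ds/dtau, dt/dtau) = (1.310094, -2.114772); Gamma_sss = 0.767748, Gamma_sst = 0.000000, Gamma_stt = 0.000000, Gamma_tss = 1.210427, Gamma_tst = 0.000000, Gamma_ttt = 0.000000; k1 = (1.310094, -2.114772, -1.317722, -2.077514)
  k2: at (s, t) = (0.349892, 0.844169), (ds/dtau, dt/dtau) = (1.277151, -2.166710); Gamma_sss = 0.804489, Gamma_sst = 0.000000, Gamma_stt = 0.000000, Gamma_tss = 1.149626, Gamma_tst = 0.000000, Gamma_ttt = 0.000000; k2 = (1.277151, -2.166710, -1.312214, -1.875173)
  k3: at (s, t) = (0.349068, 0.842871), (ds/dtau, dt/dtau) = (1.277289, -2.161651); Gamma_sss = 0.803659, Gamma_sst = 0.000000, Gamma_stt = 0.000000, Gamma_tss = 1.151149, Gamma_tst = 0.000000, Gamma_ttt = 0.000000; k3 = (1.277289, -2.161651, -1.311143, -1.878063)
  k4: at (s, t) = (0.381004, 0.788956), (ds/dtau, dt/dtau) = (1.244537, -2.208675); Gamma_sss = 0.832497, Gamma_sst = 0.000000, Gamma_stt = 0.000000, Gamma_tss = 1.092505, Gamma_tst = 0.000000, Gamma_ttt = 0.000000; k4 = (1.244537, -2.208675, -1.289432, -1.692152)
  Y <- Y + (h/6)(k1 + 2k2 + 2k3 + k4): s = 0.3810, t = 0.7889, ds/dtau = 1.2446, dt/dtau = -2.2087


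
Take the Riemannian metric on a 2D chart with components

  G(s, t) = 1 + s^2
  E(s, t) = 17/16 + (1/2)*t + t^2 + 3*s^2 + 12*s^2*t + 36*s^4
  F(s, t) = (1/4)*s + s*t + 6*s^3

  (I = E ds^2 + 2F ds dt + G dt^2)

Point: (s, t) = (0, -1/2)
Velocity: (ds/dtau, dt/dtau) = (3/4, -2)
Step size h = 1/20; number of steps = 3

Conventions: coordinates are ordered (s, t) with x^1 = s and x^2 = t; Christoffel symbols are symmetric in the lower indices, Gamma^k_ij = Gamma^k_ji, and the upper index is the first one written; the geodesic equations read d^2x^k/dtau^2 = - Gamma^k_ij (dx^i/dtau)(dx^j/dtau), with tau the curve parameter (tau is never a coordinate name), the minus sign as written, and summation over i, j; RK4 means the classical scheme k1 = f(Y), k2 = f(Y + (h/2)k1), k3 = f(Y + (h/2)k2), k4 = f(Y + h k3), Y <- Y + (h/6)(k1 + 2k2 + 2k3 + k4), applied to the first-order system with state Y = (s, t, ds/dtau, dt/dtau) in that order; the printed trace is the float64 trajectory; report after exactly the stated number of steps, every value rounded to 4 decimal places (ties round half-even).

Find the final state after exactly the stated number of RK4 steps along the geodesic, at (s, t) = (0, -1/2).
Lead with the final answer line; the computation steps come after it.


Answer: s = 0.1037, t = -0.7991, ds/dtau = 0.6312, dt/dtau = -1.9843

f(Y) = (ds/dtau, dt/dtau, -Gamma^s_ij Y'^i Y'^j, -Gamma^t_ij Y'^i Y'^j) with the Gammas evaluated at the stage position; h = 0.050000; intermediate values shown to 6 dp
step 0: s = 0.0000, t = -0.5000, ds/dtau = 0.7500, dt/dtau = -2.0000
step 1:
  k1: at (s, t) = (0.000000, -0.500000), (ds/dtau, dt/dtau) = (0.750000, -2.000000); Gamma_sss = 0.000000, Gamma_sst = -0.235294, Gamma_stt = 0.000000, Gamma_tss = 0.000000, Gamma_tst = 0.000000, Gamma_ttt = 0.000000; k1 = (0.750000, -2.000000, -0.705882, 0.000000)
  k2: at (s, t) = (0.018750, -0.550000), (ds/dtau, dt/dtau) = (0.732353, -2.000000); Gamma_sss = -0.061543, Gamma_sst = -0.273522, Gamma_stt = 0.000000, Gamma_tss = 0.003874, Gamma_tst = 0.017216, Gamma_ttt = 0.000000; k2 = (0.732353, -2.000000, -0.768252, 0.048356)
  k3: at (s, t) = (0.018309, -0.550000), (ds/dtau, dt/dtau) = (0.730794, -1.998791); Gamma_sss = -0.060112, Gamma_sst = -0.273602, Gamma_stt = 0.000000, Gamma_tss = 0.003693, Gamma_tst = 0.016810, Gamma_ttt = 0.000000; k3 = (0.730794, -1.998791, -0.767199, 0.047138)
  k4: at (s, t) = (0.036540, -0.599940), (ds/dtau, dt/dtau) = (0.711640, -1.997643); Gamma_sss = -0.134073, Gamma_sst = -0.305771, Gamma_stt = 0.000000, Gamma_tss = 0.014328, Gamma_tst = 0.032676, Gamma_ttt = 0.000000; k4 = (0.711640, -1.997643, -0.801471, 0.085648)
  Y <- Y + (h/6)(k1 + 2k2 + 2k3 + k4): s = 0.0366, t = -0.6000, ds/dtau = 0.7118, dt/dtau = -1.9977
step 2:
  k1: at (s, t) = (0.036566, -0.599960), (ds/dtau, dt/dtau) = (0.711848, -1.997695); Gamma_sss = -0.134173, Gamma_sst = -0.305777, Gamma_stt = 0.000000, Gamma_tss = 0.014348, Gamma_tst = 0.032699, Gamma_ttt = 0.000000; k1 = (0.711848, -1.997695, -0.801674, 0.085729)
  k2: at (s, t) = (0.054362, -0.649903), (ds/dtau, dt/dtau) = (0.691806, -1.995551); Gamma_sss = -0.216977, Gamma_sst = -0.332609, Gamma_stt = 0.000000, Gamma_tss = 0.030864, Gamma_tst = 0.047312, Gamma_ttt = 0.000000; k2 = (0.691806, -1.995551, -0.814512, 0.115861)
  k3: at (s, t) = (0.053861, -0.649849), (ds/dtau, dt/dtau) = (0.691485, -1.994798); Gamma_sss = -0.215101, Gamma_sst = -0.332801, Gamma_stt = 0.000000, Gamma_tss = 0.030294, Gamma_tst = 0.046870, Gamma_ttt = 0.000000; k3 = (0.691485, -1.994798, -0.815263, 0.114817)
  k4: at (s, t) = (0.071140, -0.699700), (ds/dtau, dt/dtau) = (0.671085, -1.991954); Gamma_sss = -0.303140, Gamma_sst = -0.355097, Gamma_stt = 0.000000, Gamma_tss = 0.051428, Gamma_tst = 0.060242, Gamma_ttt = 0.000000; k4 = (0.671085, -1.991954, -0.812844, 0.137900)
  Y <- Y + (h/6)(k1 + 2k2 + 2k3 + k4): s = 0.0711, t = -0.6997, ds/dtau = 0.6712, dt/dtau = -1.9920
step 3:
  k1: at (s, t) = (0.071145, -0.699713), (ds/dtau, dt/dtau) = (0.671231, -1.991986); Gamma_sss = -0.303166, Gamma_sst = -0.355102, Gamma_stt = 0.000000, Gamma_tss = 0.051435, Gamma_tst = 0.060246, Gamma_ttt = 0.000000; k1 = (0.671231, -1.991986, -0.813008, 0.137934)
  k2: at (s, t) = (0.087926, -0.749513), (ds/dtau, dt/dtau) = (0.650905, -1.988538); Gamma_sss = -0.394129, Gamma_sst = -0.373542, Gamma_stt = 0.000000, Gamma_tss = 0.076478, Gamma_tst = 0.072483, Gamma_ttt = 0.000000; k2 = (0.650905, -1.988538, -0.800004, 0.155235)
  k3: at (s, t) = (0.087418, -0.749427), (ds/dtau, dt/dtau) = (0.651231, -1.988106); Gamma_sss = -0.392137, Gamma_sst = -0.373814, Gamma_stt = 0.000000, Gamma_tss = 0.075577, Gamma_tst = 0.072046, Gamma_ttt = 0.000000; k3 = (0.651231, -1.988106, -0.801659, 0.154505)
  k4: at (s, t) = (0.103707, -0.799118), (ds/dtau, dt/dtau) = (0.631148, -1.984261); Gamma_sss = -0.484161, Gamma_sst = -0.389046, Gamma_stt = 0.000000, Gamma_tss = 0.103616, Gamma_tst = 0.083260, Gamma_ttt = 0.000000; k4 = (0.631148, -1.984261, -0.781588, 0.167268)
  Y <- Y + (h/6)(k1 + 2k2 + 2k3 + k4): s = 0.1037, t = -0.7991, ds/dtau = 0.6312, dt/dtau = -1.9843


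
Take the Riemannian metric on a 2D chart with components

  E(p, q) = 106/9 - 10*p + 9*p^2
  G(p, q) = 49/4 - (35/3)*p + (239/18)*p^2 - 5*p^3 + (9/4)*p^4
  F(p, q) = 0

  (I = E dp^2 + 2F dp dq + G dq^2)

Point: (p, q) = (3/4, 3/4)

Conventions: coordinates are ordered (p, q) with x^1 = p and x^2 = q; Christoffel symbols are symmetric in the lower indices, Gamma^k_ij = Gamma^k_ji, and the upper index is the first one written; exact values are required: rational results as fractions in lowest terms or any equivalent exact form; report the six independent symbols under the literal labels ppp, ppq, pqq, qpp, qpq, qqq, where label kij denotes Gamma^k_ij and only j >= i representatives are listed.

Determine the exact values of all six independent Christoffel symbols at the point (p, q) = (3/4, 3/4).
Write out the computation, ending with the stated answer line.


E = 1345/144, F = 0, G = 9801/1024 at the point
E_p = 7/2, E_q = 0, F_p = 0, F_q = 0, G_p = 231/64, G_q = 0
EG - F^2 = 1464705/16384;  g^inv = (16384/1464705) * [[9801/1024, 0], [0, 1345/144]]
first-kind symbols [ij,l] = (1/2)(d_i g_jl + d_j g_il - d_l g_ij): [pp,p] = E_p/2 = 7/4, [pp,q] = F_p - E_q/2 = 0, [pq,p] = E_q/2 = 0, [pq,q] = G_p/2 = 231/128, [qq,p] = F_q - G_p/2 = -231/128, [qq,q] = G_q/2 = 0
Gamma^p_ij = (G*[ij,p] - F*[ij,q])/(EG - F^2), Gamma^q_ij = (E*[ij,q] - F*[ij,p])/(EG - F^2)

Answer: Gamma_ppp = 252/1345, Gamma_ppq = 0, Gamma_pqq = -2079/10760, Gamma_qpp = 0, Gamma_qpq = 56/297, Gamma_qqq = 0


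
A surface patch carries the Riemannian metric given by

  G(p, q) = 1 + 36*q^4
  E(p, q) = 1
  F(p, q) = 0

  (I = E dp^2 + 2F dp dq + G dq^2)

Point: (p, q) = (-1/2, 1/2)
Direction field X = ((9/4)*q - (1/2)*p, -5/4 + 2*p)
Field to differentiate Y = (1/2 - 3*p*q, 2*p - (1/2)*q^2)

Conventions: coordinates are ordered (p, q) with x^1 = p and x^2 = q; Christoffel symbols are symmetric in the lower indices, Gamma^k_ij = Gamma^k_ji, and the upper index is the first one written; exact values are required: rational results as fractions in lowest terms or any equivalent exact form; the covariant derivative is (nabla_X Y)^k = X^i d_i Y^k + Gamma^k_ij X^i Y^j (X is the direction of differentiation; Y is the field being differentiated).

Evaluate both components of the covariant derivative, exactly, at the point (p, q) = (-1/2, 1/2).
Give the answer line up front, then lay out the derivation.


Answer: (nabla_X Y)^p = -87/16, (nabla_X Y)^q = 283/26

E = 1, F = 0, G = 13/4 at the point
E_p = 0, E_q = 0, F_p = 0, F_q = 0, G_p = 0, G_q = 18
EG - F^2 = 13/4;  g^inv = (4/13) * [[13/4, 0], [0, 1]]
first-kind symbols [ij,l] = (1/2)(d_i g_jl + d_j g_il - d_l g_ij): [pp,p] = E_p/2 = 0, [pp,q] = F_p - E_q/2 = 0, [pq,p] = E_q/2 = 0, [pq,q] = G_p/2 = 0, [qq,p] = F_q - G_p/2 = 0, [qq,q] = G_q/2 = 9
Gamma^p_ij = (G*[ij,p] - F*[ij,q])/(EG - F^2), Gamma^q_ij = (E*[ij,q] - F*[ij,p])/(EG - F^2)
Gamma_ppp = 0, Gamma_ppq = 0, Gamma_pqq = 0, Gamma_qpp = 0, Gamma_qpq = 0, Gamma_qqq = 36/13
X = (11/8, -9/4), Y = (5/4, -9/8) at the point


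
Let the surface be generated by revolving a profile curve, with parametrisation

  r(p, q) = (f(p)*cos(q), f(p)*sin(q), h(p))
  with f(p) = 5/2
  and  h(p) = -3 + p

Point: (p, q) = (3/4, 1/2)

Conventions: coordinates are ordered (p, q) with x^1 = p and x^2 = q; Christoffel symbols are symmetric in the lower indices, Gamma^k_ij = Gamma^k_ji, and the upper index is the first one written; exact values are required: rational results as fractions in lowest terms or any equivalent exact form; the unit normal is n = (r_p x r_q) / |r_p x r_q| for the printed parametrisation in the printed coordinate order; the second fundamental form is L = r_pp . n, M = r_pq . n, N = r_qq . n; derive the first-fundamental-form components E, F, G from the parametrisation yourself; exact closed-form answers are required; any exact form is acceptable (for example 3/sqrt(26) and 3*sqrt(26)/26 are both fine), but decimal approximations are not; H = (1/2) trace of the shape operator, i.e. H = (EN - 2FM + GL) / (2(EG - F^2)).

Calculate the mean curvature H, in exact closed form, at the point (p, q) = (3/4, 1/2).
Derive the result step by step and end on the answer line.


f = 5/2, f' = 0, f'' = 0, h' = 1, h'' = 0
E = 1, F = 0, G = 25/4; answer radicand W^2 = 1
unnormalised second-form numerators: l = 0, m = 0, n = 5/2; L = l/sqrt(1), and similarly M = m/sqrt(W^2), N = n/sqrt(W^2)
H = (E*n - 2*F*m + G*l) / (2*(EG - F^2)*sqrt(W^2)); E*n - 2*F*m + G*l = 5/2, EG - F^2 = 25/4, so H = (1/5)/sqrt(1)

Answer: H = 1/5


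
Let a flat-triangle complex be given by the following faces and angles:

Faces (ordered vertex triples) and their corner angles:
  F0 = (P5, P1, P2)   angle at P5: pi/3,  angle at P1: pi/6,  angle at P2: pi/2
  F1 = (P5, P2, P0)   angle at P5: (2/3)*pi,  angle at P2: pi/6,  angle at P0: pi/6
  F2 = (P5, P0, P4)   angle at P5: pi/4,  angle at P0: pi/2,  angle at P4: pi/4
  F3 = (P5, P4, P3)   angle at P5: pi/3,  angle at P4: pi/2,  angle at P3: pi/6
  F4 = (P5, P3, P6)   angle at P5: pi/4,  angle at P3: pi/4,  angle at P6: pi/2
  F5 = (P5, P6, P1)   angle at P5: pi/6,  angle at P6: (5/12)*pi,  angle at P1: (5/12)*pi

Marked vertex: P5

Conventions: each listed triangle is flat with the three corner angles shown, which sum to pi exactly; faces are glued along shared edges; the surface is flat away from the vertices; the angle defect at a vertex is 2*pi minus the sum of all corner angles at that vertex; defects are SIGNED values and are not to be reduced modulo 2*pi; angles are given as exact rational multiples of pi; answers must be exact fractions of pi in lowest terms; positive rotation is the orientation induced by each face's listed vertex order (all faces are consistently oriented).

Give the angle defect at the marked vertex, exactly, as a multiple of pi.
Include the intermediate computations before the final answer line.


Sum of corner angles at P5: 2*pi
defect = 2*pi - 2*pi

Answer: defect(P5) = 0


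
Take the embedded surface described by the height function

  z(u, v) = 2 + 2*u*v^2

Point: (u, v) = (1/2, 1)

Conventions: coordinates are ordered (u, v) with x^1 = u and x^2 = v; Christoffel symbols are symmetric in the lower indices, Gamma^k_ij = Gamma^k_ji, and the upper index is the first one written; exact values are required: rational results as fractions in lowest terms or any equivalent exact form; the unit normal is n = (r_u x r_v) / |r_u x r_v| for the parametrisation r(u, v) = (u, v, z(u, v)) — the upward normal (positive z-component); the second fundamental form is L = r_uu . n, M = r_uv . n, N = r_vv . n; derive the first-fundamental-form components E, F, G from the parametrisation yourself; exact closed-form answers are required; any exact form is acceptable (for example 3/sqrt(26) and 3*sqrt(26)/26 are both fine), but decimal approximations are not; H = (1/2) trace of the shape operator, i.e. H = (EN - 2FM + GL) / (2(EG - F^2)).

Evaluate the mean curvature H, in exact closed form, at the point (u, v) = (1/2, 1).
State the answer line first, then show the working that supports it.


Answer: H = -11/27

z_u = 2, z_v = 2, z_uu = 0, z_uv = 4, z_vv = 2
E = 5, F = 4, G = 5; answer radicand W^2 = 9
unnormalised second-form numerators: l = 0, m = 4, n = 2; L = l/sqrt(9), and similarly M = m/sqrt(W^2), N = n/sqrt(W^2)
H = (E*n - 2*F*m + G*l) / (2*(EG - F^2)*sqrt(W^2)); E*n - 2*F*m + G*l = -22, EG - F^2 = 9, so H = (-11/9)/sqrt(9)


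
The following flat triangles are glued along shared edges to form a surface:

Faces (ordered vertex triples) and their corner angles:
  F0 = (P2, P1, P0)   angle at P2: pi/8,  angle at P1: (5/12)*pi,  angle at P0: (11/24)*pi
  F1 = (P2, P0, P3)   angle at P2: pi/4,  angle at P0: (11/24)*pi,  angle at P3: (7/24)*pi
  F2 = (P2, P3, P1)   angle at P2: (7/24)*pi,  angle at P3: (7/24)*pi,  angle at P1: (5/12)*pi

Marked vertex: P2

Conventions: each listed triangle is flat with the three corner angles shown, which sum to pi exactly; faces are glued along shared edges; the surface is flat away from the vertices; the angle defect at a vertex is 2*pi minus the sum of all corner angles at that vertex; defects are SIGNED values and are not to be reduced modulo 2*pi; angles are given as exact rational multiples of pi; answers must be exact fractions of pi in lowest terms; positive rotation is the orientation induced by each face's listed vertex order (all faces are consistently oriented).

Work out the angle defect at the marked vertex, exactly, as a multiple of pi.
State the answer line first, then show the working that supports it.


Answer: defect(P2) = (4/3)*pi

Sum of corner angles at P2: (2/3)*pi
defect = 2*pi - (2/3)*pi


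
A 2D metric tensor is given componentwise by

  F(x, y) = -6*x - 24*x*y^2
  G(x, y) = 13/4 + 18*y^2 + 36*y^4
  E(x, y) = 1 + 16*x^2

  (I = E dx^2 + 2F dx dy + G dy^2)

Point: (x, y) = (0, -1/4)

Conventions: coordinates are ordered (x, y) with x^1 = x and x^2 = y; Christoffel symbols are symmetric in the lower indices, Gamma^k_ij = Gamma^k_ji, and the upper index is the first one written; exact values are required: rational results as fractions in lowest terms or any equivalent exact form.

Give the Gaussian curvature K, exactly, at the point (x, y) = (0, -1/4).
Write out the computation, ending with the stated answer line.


E = 1, F = 0, G = 289/64, EG - F^2 = 289/64 at the point
E_x = 0, E_y = 0, F_x = -15/2, F_y = 0, G_x = 0, G_y = -45/4
E_yy = 0, F_xy = 12, G_xx = 0
K follows from Brioschi's formula, (det M1 - det M2)/(EG - F^2)^2.
M1 = [[-E_yy/2 + F_xy - G_xx/2, E_x/2, F_x - E_y/2], [F_y - G_x/2, E, F], [G_y/2, F, G]] = [[12, 0, -15/2], [0, 1, 0], [-45/8, 0, 289/64]]; det M1 = 12
M2 = [[0, E_y/2, G_x/2], [E_y/2, E, F], [G_x/2, F, G]] = [[0, 0, 0], [0, 1, 0], [0, 0, 289/64]]; det M2 = 0
det M1 - det M2 = 12; K = 12 / (289/64)^2 = 49152/83521

Answer: K = 49152/83521


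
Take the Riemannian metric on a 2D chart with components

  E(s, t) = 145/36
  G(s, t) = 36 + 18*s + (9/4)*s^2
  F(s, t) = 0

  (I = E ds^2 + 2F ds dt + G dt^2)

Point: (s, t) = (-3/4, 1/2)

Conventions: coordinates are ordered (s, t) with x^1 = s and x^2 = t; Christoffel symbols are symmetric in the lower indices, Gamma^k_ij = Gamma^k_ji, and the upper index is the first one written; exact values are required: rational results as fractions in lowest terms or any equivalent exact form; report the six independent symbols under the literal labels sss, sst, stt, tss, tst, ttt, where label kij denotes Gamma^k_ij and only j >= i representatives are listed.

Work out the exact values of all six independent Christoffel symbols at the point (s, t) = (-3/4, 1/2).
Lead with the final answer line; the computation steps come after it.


Answer: Gamma_sss = 0, Gamma_sst = 0, Gamma_stt = -1053/580, Gamma_tss = 0, Gamma_tst = 4/13, Gamma_ttt = 0

E = 145/36, F = 0, G = 1521/64 at the point
E_s = 0, E_t = 0, F_s = 0, F_t = 0, G_s = 117/8, G_t = 0
EG - F^2 = 24505/256;  g^inv = (256/24505) * [[1521/64, 0], [0, 145/36]]
first-kind symbols [ij,l] = (1/2)(d_i g_jl + d_j g_il - d_l g_ij): [ss,s] = E_s/2 = 0, [ss,t] = F_s - E_t/2 = 0, [st,s] = E_t/2 = 0, [st,t] = G_s/2 = 117/16, [tt,s] = F_t - G_s/2 = -117/16, [tt,t] = G_t/2 = 0
Gamma^s_ij = (G*[ij,s] - F*[ij,t])/(EG - F^2), Gamma^t_ij = (E*[ij,t] - F*[ij,s])/(EG - F^2)


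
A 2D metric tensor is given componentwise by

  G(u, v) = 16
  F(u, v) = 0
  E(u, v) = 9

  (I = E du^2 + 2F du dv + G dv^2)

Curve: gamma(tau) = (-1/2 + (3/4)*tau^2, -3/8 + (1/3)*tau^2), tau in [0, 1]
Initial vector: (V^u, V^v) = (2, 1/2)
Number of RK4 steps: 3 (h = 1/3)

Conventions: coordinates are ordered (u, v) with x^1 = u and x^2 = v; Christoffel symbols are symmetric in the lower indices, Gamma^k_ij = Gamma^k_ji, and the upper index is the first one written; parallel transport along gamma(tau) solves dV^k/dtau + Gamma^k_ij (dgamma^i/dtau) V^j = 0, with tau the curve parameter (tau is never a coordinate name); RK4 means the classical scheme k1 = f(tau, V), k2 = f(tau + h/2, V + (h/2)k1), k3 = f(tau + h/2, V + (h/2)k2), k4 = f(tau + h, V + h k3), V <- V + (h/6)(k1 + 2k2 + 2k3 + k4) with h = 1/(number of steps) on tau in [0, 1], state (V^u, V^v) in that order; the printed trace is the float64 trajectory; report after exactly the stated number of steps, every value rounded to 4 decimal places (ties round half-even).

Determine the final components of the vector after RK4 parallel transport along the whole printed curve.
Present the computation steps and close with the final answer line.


gamma'(tau) = ((3/2)*tau, (2/3)*tau); f(tau, V)^k = -Gamma^k_ij(gamma(tau)) gamma'^i(tau) V^j; h = 1/3; intermediate values shown to 6 dp
curve data and Christoffel symbols at the stage parameters:
  tau = 0.000000: gamma = (-0.500000, -0.375000), gamma' = (0.000000, 0.000000); Gamma_uuu = 0.000000, Gamma_uuv = 0.000000, Gamma_uvv = 0.000000, Gamma_vuu = 0.000000, Gamma_vuv = 0.000000, Gamma_vvv = 0.000000
  tau = 0.166667: gamma = (-0.479167, -0.365741), gamma' = (0.250000, 0.111111); Gamma_uuu = 0.000000, Gamma_uuv = 0.000000, Gamma_uvv = 0.000000, Gamma_vuu = 0.000000, Gamma_vuv = 0.000000, Gamma_vvv = 0.000000
  tau = 0.333333: gamma = (-0.416667, -0.337963), gamma' = (0.500000, 0.222222); Gamma_uuu = 0.000000, Gamma_uuv = 0.000000, Gamma_uvv = 0.000000, Gamma_vuu = 0.000000, Gamma_vuv = 0.000000, Gamma_vvv = 0.000000
  tau = 0.500000: gamma = (-0.312500, -0.291667), gamma' = (0.750000, 0.333333); Gamma_uuu = 0.000000, Gamma_uuv = 0.000000, Gamma_uvv = 0.000000, Gamma_vuu = 0.000000, Gamma_vuv = 0.000000, Gamma_vvv = 0.000000
  tau = 0.666667: gamma = (-0.166667, -0.226852), gamma' = (1.000000, 0.444444); Gamma_uuu = 0.000000, Gamma_uuv = 0.000000, Gamma_uvv = 0.000000, Gamma_vuu = 0.000000, Gamma_vuv = 0.000000, Gamma_vvv = 0.000000
  tau = 0.833333: gamma = (0.020833, -0.143519), gamma' = (1.250000, 0.555556); Gamma_uuu = 0.000000, Gamma_uuv = 0.000000, Gamma_uvv = 0.000000, Gamma_vuu = 0.000000, Gamma_vuv = 0.000000, Gamma_vvv = 0.000000
  tau = 1.000000: gamma = (0.250000, -0.041667), gamma' = (1.500000, 0.666667); Gamma_uuu = 0.000000, Gamma_uuv = 0.000000, Gamma_uvv = 0.000000, Gamma_vuu = 0.000000, Gamma_vuv = 0.000000, Gamma_vvv = 0.000000
step 0: V^u = 2.0000, V^v = 0.5000
step 1: k1 = (0.000000, 0.000000), k2 = (0.000000, 0.000000), k3 = (0.000000, 0.000000), k4 = (0.000000, 0.000000); V <- V + (h/6)(k1 + 2k2 + 2k3 + k4): V^u = 2.0000, V^v = 0.5000
step 2: k1 = (0.000000, 0.000000), k2 = (0.000000, 0.000000), k3 = (0.000000, 0.000000), k4 = (0.000000, 0.000000); V <- V + (h/6)(k1 + 2k2 + 2k3 + k4): V^u = 2.0000, V^v = 0.5000
step 3: k1 = (0.000000, 0.000000), k2 = (0.000000, 0.000000), k3 = (0.000000, 0.000000), k4 = (0.000000, 0.000000); V <- V + (h/6)(k1 + 2k2 + 2k3 + k4): V^u = 2.0000, V^v = 0.5000

Answer: V^u = 2.0000, V^v = 0.5000


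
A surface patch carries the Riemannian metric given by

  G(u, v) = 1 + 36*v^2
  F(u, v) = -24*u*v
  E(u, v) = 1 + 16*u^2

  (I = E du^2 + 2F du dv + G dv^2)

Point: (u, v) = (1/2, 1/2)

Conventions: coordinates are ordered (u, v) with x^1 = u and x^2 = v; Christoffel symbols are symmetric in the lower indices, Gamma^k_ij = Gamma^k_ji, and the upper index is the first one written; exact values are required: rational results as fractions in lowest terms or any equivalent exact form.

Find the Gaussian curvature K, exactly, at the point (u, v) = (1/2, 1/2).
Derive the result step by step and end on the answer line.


E = 5, F = -6, G = 10, EG - F^2 = 14 at the point
E_u = 16, E_v = 0, F_u = -12, F_v = -12, G_u = 0, G_v = 36
E_vv = 0, F_uv = -24, G_uu = 0
By Brioschi, K is (det M1 - det M2) divided by (EG - F^2) squared.
M1 = [[-E_vv/2 + F_uv - G_uu/2, E_u/2, F_u - E_v/2], [F_v - G_u/2, E, F], [G_v/2, F, G]] = [[-24, 8, -12], [-12, 5, -6], [18, -6, 10]]; det M1 = -24
M2 = [[0, E_v/2, G_u/2], [E_v/2, E, F], [G_u/2, F, G]] = [[0, 0, 0], [0, 5, -6], [0, -6, 10]]; det M2 = 0
det M1 - det M2 = -24; K = -24 / (14)^2 = -6/49

Answer: K = -6/49


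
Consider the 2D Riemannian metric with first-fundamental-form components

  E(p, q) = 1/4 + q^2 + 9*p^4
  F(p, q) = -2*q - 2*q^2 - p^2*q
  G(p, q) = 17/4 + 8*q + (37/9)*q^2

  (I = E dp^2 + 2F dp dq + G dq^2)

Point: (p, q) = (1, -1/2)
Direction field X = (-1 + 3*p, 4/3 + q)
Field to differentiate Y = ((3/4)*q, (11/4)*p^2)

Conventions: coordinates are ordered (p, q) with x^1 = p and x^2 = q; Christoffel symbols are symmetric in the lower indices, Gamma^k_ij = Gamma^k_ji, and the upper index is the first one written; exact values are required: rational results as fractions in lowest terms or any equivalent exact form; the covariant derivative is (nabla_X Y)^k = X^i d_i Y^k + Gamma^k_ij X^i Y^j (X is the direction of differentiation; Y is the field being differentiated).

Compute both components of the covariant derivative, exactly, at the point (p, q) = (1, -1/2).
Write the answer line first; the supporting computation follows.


Answer: (nabla_X Y)^p = -34321/19248, (nabla_X Y)^q = 74545/4812

E = 19/2, F = 1, G = 23/18 at the point
E_p = 36, E_q = -1, F_p = 1, F_q = -1, G_p = 0, G_q = 35/9
EG - F^2 = 401/36;  g^inv = (36/401) * [[23/18, -1], [-1, 19/2]]
first-kind symbols [ij,l] = (1/2)(d_i g_jl + d_j g_il - d_l g_ij): [pp,p] = E_p/2 = 18, [pp,q] = F_p - E_q/2 = 3/2, [pq,p] = E_q/2 = -1/2, [pq,q] = G_p/2 = 0, [qq,p] = F_q - G_p/2 = -1, [qq,q] = G_q/2 = 35/18
Gamma^p_ij = (G*[ij,p] - F*[ij,q])/(EG - F^2), Gamma^q_ij = (E*[ij,q] - F*[ij,p])/(EG - F^2)
Gamma_ppp = 774/401, Gamma_ppq = -23/401, Gamma_pqq = -116/401, Gamma_qpp = -135/401, Gamma_qpq = 18/401, Gamma_qqq = 701/401
X = (2, 5/6), Y = (-3/8, 11/4) at the point


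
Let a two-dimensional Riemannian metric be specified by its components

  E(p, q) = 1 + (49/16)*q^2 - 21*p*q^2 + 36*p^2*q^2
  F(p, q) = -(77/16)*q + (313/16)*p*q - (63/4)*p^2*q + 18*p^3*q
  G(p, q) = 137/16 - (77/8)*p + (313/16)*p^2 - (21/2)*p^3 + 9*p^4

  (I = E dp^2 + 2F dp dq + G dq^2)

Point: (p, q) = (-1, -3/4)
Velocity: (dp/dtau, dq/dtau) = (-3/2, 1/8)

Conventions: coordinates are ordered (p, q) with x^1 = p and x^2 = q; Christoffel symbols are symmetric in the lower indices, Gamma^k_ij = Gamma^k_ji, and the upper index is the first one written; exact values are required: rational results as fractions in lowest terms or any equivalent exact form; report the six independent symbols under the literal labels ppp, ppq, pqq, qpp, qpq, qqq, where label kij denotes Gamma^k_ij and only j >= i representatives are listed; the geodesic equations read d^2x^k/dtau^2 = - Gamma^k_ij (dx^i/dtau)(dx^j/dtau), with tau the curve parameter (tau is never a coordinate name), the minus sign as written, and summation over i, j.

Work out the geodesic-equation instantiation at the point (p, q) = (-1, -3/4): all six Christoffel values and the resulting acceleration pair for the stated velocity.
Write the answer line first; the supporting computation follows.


Answer: Gamma_ppp = -6696/23305, Gamma_ppq = -11532/23305, Gamma_pqq = 0, Gamma_qpp = -1728/4661, Gamma_qpq = -2976/4661, Gamma_qqq = 0; accelerations (d^2p/dtau^2, d^2q/dtau^2) = (21483/46610, 2772/4661)

E = 8905/256, F = 1395/32, G = 229/4 at the point
E_p = -837/16, E_q = -2883/32, F_p = -5043/64, F_q = -465/8, G_p = -465/4, G_q = 0
EG - F^2 = 23305/256;  g^inv = (256/23305) * [[229/4, -1395/32], [-1395/32, 8905/256]]
first-kind symbols [ij,l] = (1/2)(d_i g_jl + d_j g_il - d_l g_ij): [pp,p] = E_p/2 = -837/32, [pp,q] = F_p - E_q/2 = -135/4, [pq,p] = E_q/2 = -2883/64, [pq,q] = G_p/2 = -465/8, [qq,p] = F_q - G_p/2 = 0, [qq,q] = G_q/2 = 0
Gamma^p_ij = (G*[ij,p] - F*[ij,q])/(EG - F^2), Gamma^q_ij = (E*[ij,q] - F*[ij,p])/(EG - F^2)
Gamma_ppp = -6696/23305, Gamma_ppq = -11532/23305, Gamma_pqq = 0, Gamma_qpp = -1728/4661, Gamma_qpq = -2976/4661, Gamma_qqq = 0
d^2p/dtau^2 = -(Gamma_ppp*(-3/2)^2 + 2*Gamma_ppq*(-3/2)*(1/8) + Gamma_pqq*(1/8)^2) = 21483/46610
d^2q/dtau^2 = -(Gamma_qpp*(-3/2)^2 + 2*Gamma_qpq*(-3/2)*(1/8) + Gamma_qqq*(1/8)^2) = 2772/4661


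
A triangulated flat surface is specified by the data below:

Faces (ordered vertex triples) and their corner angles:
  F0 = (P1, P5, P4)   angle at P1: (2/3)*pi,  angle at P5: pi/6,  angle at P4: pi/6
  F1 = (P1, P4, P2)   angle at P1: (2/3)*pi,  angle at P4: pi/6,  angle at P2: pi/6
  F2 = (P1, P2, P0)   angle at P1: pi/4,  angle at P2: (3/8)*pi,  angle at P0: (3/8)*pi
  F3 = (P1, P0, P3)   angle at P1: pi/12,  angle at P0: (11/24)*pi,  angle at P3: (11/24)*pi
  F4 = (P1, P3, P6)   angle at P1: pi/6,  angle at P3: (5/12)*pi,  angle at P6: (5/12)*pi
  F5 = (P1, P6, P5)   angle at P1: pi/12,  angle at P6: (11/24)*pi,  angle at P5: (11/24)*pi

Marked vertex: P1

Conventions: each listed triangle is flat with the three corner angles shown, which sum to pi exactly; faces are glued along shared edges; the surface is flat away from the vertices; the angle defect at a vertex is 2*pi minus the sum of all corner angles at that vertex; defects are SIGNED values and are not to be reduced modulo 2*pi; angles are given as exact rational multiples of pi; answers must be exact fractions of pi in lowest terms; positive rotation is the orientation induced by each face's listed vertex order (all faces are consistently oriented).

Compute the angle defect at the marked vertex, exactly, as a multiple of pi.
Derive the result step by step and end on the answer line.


Sum of corner angles at P1: (23/12)*pi
defect = 2*pi - (23/12)*pi

Answer: defect(P1) = pi/12


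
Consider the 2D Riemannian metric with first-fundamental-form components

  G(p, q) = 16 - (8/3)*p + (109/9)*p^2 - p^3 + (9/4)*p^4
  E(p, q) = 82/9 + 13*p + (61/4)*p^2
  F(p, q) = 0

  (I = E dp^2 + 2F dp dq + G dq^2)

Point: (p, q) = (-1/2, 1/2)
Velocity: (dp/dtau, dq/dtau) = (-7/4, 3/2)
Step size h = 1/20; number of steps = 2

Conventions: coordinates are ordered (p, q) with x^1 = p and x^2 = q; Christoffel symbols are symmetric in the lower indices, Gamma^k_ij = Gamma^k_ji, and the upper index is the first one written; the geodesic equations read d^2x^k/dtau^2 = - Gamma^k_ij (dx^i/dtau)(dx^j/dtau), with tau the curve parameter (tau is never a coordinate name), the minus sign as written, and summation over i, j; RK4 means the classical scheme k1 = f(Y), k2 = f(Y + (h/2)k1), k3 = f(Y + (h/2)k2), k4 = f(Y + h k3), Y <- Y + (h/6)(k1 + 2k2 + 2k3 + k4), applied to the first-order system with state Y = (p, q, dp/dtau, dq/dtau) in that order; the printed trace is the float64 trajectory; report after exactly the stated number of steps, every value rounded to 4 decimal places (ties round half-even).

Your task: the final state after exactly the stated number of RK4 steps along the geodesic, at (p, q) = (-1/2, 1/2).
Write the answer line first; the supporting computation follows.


Answer: p = -0.6842, q = 0.6388, dp/dtau = -1.9053, dq/dtau = 1.2728

f(Y) = (dp/dtau, dq/dtau, -Gamma^p_ij Y'^i Y'^j, -Gamma^q_ij Y'^i Y'^j) with the Gammas evaluated at the stage position; h = 0.050000; intermediate values shown to 6 dp
step 0: p = -0.5000, q = 0.5000, dp/dtau = -1.7500, dq/dtau = 1.5000
step 1:
  k1: at (p, q) = (-0.500000, 0.500000), (dp/dtau, dq/dtau) = (-1.750000, 1.500000); Gamma_ppp = -0.175135, Gamma_ppq = 0.000000, Gamma_pqq = 1.296216, Gamma_qpp = 0.000000, Gamma_qpq = -0.403670, Gamma_qqq = 0.000000; k1 = (-1.750000, 1.500000, -2.380135, -2.119266)
  k2: at (p, q) = (-0.543750, 0.537500), (dp/dtau, dq/dtau) = (-1.809503, 1.447018); Gamma_ppp = -0.273565, Gamma_ppq = 0.000000, Gamma_pqq = 1.386867, Gamma_qpp = 0.000000, Gamma_qpq = -0.424798, Gamma_qqq = 0.000000; k2 = (-1.809503, 1.447018, -2.008176, -2.224570)
  k3: at (p, q) = (-0.545238, 0.536175), (dp/dtau, dq/dtau) = (-1.800204, 1.444386); Gamma_ppp = -0.276801, Gamma_ppq = 0.000000, Gamma_pqq = 1.389759, Gamma_qpp = 0.000000, Gamma_qpq = -0.425494, Gamma_qqq = 0.000000; k3 = (-1.800204, 1.444386, -2.002347, -2.212730)
  k4: at (p, q) = (-0.590010, 0.572219), (dp/dtau, dq/dtau) = (-1.850117, 1.389364); Gamma_ppp = -0.370040, Gamma_ppq = 0.000000, Gamma_pqq = 1.470503, Gamma_qpp = 0.000000, Gamma_qpq = -0.445738, Gamma_qqq = 0.000000; k4 = (-1.850117, 1.389364, -1.571934, -2.291525)
  Y <- Y + (h/6)(k1 + 2k2 + 2k3 + k4): p = -0.5902, q = 0.5723, dp/dtau = -1.8498, dq/dtau = 1.3893
step 2:
  k1: at (p, q) = (-0.590163, 0.572268), (dp/dtau, dq/dtau) = (-1.849776, 1.389288); Gamma_ppp = -0.370343, Gamma_ppq = 0.000000, Gamma_pqq = 1.470757, Gamma_qpp = 0.000000, Gamma_qpq = -0.445804, Gamma_qqq = 0.000000; k1 = (-1.849776, 1.389288, -1.571548, -2.291321)
  k2: at (p, q) = (-0.636407, 0.607000), (dp/dtau, dq/dtau) = (-1.889065, 1.332005); Gamma_ppp = -0.456955, Gamma_ppq = 0.000000, Gamma_pqq = 1.540905, Gamma_qpp = 0.000000, Gamma_qpq = -0.465293, Gamma_qqq = 0.000000; k2 = (-1.889065, 1.332005, -1.103261, -2.341584)
  k3: at (p, q) = (-0.637389, 0.605568), (dp/dtau, dq/dtau) = (-1.877357, 1.330749); Gamma_ppp = -0.458677, Gamma_ppq = 0.000000, Gamma_pqq = 1.542248, Gamma_qpp = 0.000000, Gamma_qpq = -0.465692, Gamma_qqq = 0.000000; k3 = (-1.877357, 1.330749, -1.114560, -2.326868)
  k4: at (p, q) = (-0.684031, 0.638806), (dp/dtau, dq/dtau) = (-1.905504, 1.272945); Gamma_ppp = -0.534591, Gamma_ppq = 0.000000, Gamma_pqq = 1.599069, Gamma_qpp = 0.000000, Gamma_qpq = -0.483873, Gamma_qqq = 0.000000; k4 = (-1.905504, 1.272945, -0.650043, -2.347367)
  Y <- Y + (h/6)(k1 + 2k2 + 2k3 + k4): p = -0.6842, q = 0.6388, dp/dtau = -1.9053, dq/dtau = 1.2728


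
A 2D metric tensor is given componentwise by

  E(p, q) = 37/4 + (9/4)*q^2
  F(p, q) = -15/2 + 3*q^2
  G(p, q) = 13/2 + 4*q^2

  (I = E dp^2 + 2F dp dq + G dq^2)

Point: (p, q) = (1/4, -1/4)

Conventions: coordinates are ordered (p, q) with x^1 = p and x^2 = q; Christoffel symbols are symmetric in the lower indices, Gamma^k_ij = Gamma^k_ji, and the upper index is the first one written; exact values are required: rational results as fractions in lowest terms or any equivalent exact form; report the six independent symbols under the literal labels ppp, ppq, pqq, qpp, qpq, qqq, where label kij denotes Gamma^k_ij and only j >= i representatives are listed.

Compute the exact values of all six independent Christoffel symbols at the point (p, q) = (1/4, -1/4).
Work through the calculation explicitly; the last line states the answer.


E = 601/64, F = -117/16, G = 27/4 at the point
E_p = 0, E_q = -9/8, F_p = 0, F_q = -3/2, G_p = 0, G_q = -2
EG - F^2 = 1269/128;  g^inv = (128/1269) * [[27/4, 117/16], [117/16, 601/64]]
first-kind symbols [ij,l] = (1/2)(d_i g_jl + d_j g_il - d_l g_ij): [pp,p] = E_p/2 = 0, [pp,q] = F_p - E_q/2 = 9/16, [pq,p] = E_q/2 = -9/16, [pq,q] = G_p/2 = 0, [qq,p] = F_q - G_p/2 = -3/2, [qq,q] = G_q/2 = -1
Gamma^p_ij = (G*[ij,p] - F*[ij,q])/(EG - F^2), Gamma^q_ij = (E*[ij,q] - F*[ij,p])/(EG - F^2)

Answer: Gamma_ppp = 39/94, Gamma_ppq = -18/47, Gamma_pqq = -248/141, Gamma_qpp = 601/1128, Gamma_qpq = -39/94, Gamma_qqq = -2606/1269


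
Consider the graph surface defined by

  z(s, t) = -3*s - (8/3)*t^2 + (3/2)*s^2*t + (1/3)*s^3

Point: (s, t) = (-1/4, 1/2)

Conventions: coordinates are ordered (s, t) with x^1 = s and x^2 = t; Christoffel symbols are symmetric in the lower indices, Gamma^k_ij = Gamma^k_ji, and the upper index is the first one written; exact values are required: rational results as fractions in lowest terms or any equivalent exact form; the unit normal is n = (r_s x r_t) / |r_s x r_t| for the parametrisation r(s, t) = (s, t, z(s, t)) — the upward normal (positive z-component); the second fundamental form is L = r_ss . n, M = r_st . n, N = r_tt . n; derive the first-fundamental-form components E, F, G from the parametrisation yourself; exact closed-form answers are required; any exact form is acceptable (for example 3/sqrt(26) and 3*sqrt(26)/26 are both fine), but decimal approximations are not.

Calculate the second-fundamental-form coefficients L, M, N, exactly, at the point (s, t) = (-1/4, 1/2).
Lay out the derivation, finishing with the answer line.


z_s = -53/16, z_t = -247/96, z_ss = 1, z_st = -3/4, z_tt = -16/3
E = 3065/256, F = 13091/1536, G = 70225/9216; answer radicand W^2 = 171349/9216
unnormalised second-form numerators: l = 1, m = -3/4, n = -16/3; L = l/sqrt(171349/9216), and similarly M = m/sqrt(W^2), N = n/sqrt(W^2)

Answer: L = 96*sqrt(61)/3233, M = -72*sqrt(61)/3233, N = -512*sqrt(61)/3233
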